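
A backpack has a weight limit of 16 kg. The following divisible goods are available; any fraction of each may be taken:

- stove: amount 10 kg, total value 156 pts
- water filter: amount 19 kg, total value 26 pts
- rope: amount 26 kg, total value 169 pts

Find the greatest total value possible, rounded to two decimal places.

Take in order of value per unit:
- stove (156/10 per unit): all 10 → value 156, running total 156.00
- rope (169/26 per unit): 6 of 26 → value 6×169/26 = 39.0000, running total 195.00
Total 195.00.

195.00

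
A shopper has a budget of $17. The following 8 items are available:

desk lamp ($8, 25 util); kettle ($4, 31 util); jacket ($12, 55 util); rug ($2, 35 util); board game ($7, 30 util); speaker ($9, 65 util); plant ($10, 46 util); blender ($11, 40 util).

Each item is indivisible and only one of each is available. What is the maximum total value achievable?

Check high-value combinations within $17:
- kettle+rug+speaker: cost 4+2+9=15, value 31+35+65=131
- kettle+rug+plant: cost 4+2+10=16, value 31+35+46=112
- kettle+rug+blender: cost 4+2+11=17, value 31+35+40=106
- rug+speaker: cost 2+9=11, value 35+65=100
- kettle+rug+board game: cost 4+2+7=13, value 31+35+30=96
Best: 131 util.

131 util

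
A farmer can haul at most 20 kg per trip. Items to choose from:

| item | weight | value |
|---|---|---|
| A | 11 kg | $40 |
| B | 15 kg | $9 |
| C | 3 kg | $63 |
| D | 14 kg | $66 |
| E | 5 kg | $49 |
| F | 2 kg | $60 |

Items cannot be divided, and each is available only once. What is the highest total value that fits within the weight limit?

Check high-value combinations within 20 kg:
- C+D+F: weight 3+14+2=19, value 63+66+60=189
- C+E+F: weight 3+5+2=10, value 63+49+60=172
- A+C+F: weight 11+3+2=16, value 40+63+60=163
- A+C+E: weight 11+3+5=19, value 40+63+49=152
Best: $189.

$189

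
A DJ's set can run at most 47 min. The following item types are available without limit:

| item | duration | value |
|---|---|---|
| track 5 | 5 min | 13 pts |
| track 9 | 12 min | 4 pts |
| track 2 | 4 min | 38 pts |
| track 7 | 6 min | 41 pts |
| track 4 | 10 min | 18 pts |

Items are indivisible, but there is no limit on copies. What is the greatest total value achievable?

421 pts

Best value-per-unit is track 2 at 38/4; filling with it alone gives 11×38 = 418.
Optimal mix: 10×track 2 + 1×track 7 → duration 46, value 421.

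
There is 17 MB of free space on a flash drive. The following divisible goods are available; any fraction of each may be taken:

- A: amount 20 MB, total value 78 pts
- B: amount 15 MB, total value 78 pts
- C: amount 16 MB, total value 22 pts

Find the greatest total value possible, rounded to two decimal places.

Take in order of value per unit:
- B (78/15 per unit): all 15 → value 78, running total 78.00
- A (78/20 per unit): 2 of 20 → value 2×78/20 = 7.8000, running total 85.80
Total 85.80.

85.80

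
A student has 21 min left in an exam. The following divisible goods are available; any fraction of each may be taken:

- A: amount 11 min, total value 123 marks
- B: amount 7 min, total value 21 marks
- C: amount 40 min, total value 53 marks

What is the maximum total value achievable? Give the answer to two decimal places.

147.98

Take in order of value per unit:
- A (123/11 per unit): all 11 → value 123, running total 123.00
- B (21/7 per unit): all 7 → value 21, running total 144.00
- C (53/40 per unit): 3 of 40 → value 3×53/40 = 3.9750, running total 147.98
Total 147.98.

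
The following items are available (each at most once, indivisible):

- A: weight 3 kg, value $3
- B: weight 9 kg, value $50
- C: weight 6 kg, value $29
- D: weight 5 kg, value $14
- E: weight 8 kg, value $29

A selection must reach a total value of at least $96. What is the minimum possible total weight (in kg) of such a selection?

23

Subsets with value ≥ 96, sorted by total weight:
- B+C+E: weight 23, value 108
- A+B+C+D: weight 23, value 96
Minimum weight: 23 kg.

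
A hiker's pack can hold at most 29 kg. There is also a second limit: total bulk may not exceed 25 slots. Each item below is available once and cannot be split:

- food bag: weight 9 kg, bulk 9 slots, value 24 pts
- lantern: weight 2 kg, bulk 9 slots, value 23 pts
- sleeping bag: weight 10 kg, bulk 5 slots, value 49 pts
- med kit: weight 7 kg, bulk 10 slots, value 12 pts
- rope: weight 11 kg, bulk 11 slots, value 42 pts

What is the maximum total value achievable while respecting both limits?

Feasible sets respecting both limits:
- lantern+sleeping bag+rope: weight 23, bulk 25, value 114
- food bag+lantern+sleeping bag: weight 21, bulk 23, value 96
- sleeping bag+rope: weight 21, bulk 16, value 91
Best: 114 pts.

114 pts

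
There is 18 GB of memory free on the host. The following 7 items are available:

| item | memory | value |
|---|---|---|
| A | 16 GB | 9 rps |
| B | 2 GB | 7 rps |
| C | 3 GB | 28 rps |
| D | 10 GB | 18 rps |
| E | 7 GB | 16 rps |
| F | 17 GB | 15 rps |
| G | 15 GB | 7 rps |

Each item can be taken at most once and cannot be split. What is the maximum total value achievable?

This is a 0/1 knapsack; check combinations near the capacity.
- B+C+D: memory 2+3+10=15, value 7+28+18=53
- B+C+E: memory 2+3+7=12, value 7+28+16=51
- C+D: memory 3+10=13, value 28+18=46
- C+E: memory 3+7=10, value 28+16=44
- B+C: memory 2+3=5, value 7+28=35
Best: 53 rps.

53 rps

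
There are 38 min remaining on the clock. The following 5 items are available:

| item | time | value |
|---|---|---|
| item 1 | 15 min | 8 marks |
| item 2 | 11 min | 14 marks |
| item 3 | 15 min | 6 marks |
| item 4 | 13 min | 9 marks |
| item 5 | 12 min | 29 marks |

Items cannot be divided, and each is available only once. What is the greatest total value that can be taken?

This is a 0/1 knapsack; check combinations near the capacity.
- item 2+item 4+item 5: time 11+13+12=36, value 14+9+29=52
- item 1+item 2+item 5: time 15+11+12=38, value 8+14+29=51
- item 2+item 3+item 5: time 11+15+12=38, value 14+6+29=49
- item 2+item 5: time 11+12=23, value 14+29=43
- item 4+item 5: time 13+12=25, value 9+29=38
Best: 52 marks.

52 marks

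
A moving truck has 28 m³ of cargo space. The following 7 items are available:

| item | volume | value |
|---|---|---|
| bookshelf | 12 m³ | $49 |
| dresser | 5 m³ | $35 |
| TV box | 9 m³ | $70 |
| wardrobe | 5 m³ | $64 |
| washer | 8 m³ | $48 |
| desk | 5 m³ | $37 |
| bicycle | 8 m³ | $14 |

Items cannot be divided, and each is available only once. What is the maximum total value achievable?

$219

Check high-value combinations within 28 m³:
- TV box+wardrobe+washer+desk: volume 9+5+8+5=27, value 70+64+48+37=219
- dresser+TV box+wardrobe+washer: volume 5+9+5+8=27, value 35+70+64+48=217
- dresser+TV box+wardrobe+desk: volume 5+9+5+5=24, value 35+70+64+37=206
- dresser+TV box+washer+desk: volume 5+9+8+5=27, value 35+70+48+37=190
Best: $219.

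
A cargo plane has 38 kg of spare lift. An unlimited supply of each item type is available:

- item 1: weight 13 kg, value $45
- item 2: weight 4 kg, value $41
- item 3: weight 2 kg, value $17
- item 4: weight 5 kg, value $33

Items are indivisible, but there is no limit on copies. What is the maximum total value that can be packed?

Best value-per-unit is item 2 at 41/4; filling with it alone gives 9×41 = 369.
Optimal mix: 9×item 2 + 1×item 3 → weight 38, value 386.

$386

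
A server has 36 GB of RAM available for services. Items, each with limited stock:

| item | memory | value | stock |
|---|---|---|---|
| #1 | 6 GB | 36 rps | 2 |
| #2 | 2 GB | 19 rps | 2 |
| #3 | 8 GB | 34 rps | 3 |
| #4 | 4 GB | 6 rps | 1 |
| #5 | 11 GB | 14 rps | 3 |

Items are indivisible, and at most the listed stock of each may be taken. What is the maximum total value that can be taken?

184 rps

Top feasible selections:
- 2×#1 + 2×#2 + 2×#3 + 1×#4: memory 36, value 184
- 2×#1 + 2×#2 + 2×#3: memory 32, value 178
Best: 184 rps.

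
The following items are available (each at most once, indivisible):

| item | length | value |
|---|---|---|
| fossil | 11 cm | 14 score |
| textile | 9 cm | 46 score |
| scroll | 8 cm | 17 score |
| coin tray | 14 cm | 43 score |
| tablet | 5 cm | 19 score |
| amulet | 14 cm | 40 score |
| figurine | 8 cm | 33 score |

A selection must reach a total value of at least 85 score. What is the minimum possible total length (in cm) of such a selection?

Subsets with value ≥ 85, sorted by total length:
- textile+tablet+figurine: length 22, value 98
- textile+coin tray: length 23, value 89
Minimum length: 22 cm.

22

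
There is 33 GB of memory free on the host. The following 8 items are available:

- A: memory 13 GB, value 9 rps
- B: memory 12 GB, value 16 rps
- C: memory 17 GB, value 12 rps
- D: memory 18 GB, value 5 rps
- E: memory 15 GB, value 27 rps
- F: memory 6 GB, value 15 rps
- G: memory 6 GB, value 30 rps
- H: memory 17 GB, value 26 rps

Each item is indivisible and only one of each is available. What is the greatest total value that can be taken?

Check high-value combinations within 33 GB:
- B+E+G: memory 12+15+6=33, value 16+27+30=73
- E+F+G: memory 15+6+6=27, value 27+15+30=72
- F+G+H: memory 6+6+17=29, value 15+30+26=71
Best: 73 rps.

73 rps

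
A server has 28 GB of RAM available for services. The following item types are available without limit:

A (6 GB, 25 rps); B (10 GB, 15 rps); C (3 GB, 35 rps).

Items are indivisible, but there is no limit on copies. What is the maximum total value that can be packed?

315 rps

Best value-per-unit is C at 35/3, and filling with it alone uses memory 9×3=27. No mix of the others beats 9×35 = 315.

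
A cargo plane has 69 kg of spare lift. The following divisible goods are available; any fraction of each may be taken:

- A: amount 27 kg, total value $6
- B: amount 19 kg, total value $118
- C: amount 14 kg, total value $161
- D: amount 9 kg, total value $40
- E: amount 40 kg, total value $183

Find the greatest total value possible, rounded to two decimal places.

443.70

Take in order of value per unit:
- C (161/14 per unit): all 14 → value 161, running total 161.00
- B (118/19 per unit): all 19 → value 118, running total 279.00
- E (183/40 per unit): 36 of 40 → value 36×183/40 = 164.7000, running total 443.70
Total 443.70.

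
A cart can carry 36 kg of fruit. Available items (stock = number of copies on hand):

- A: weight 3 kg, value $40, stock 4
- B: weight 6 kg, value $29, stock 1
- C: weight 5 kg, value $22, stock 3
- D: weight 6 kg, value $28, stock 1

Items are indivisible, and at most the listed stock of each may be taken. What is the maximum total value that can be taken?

$261

Best selections within weight 36 and stock limits:
- 4×A + 1×B + 2×C + 1×D: weight 34, value 261
- 4×A + 1×B + 3×C: weight 33, value 255
- 4×A + 3×C + 1×D: weight 33, value 254
Best: $261.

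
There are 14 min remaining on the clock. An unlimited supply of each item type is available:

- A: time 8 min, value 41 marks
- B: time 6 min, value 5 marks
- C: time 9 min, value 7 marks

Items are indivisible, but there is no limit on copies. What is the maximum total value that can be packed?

46 marks

Best value-per-unit is A at 41/8; filling with it alone gives 1×41 = 41.
Optimal mix: 1×A + 1×B → time 14, value 46.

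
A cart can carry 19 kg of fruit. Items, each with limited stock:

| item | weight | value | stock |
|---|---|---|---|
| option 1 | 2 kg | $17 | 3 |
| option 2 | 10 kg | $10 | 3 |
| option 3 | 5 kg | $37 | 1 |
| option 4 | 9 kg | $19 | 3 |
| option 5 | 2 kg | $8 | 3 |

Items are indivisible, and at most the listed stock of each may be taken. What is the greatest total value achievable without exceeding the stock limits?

Top feasible selections:
- 3×option 1 + 1×option 3 + 3×option 5: weight 17, value 112
- 3×option 1 + 1×option 3 + 2×option 5: weight 15, value 104
- 3×option 1 + 1×option 3 + 1×option 5: weight 13, value 96
- 2×option 1 + 1×option 3 + 3×option 5: weight 15, value 95
Best: $112.

$112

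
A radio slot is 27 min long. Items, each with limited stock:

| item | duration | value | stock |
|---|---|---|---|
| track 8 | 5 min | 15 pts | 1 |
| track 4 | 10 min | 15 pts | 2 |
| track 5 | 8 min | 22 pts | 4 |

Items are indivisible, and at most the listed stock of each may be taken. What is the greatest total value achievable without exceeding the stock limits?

Best selections within duration 27 and stock limits:
- 3×track 5: duration 24, value 66
- 1×track 8 + 2×track 5: duration 21, value 59
- 1×track 4 + 2×track 5: duration 26, value 59
- 1×track 8 + 1×track 4 + 1×track 5: duration 23, value 52
Best: 66 pts.

66 pts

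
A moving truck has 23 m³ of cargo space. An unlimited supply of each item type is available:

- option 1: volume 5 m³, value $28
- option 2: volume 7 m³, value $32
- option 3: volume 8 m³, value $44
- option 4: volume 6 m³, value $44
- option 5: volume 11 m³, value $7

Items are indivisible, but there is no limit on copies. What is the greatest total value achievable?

Best value-per-unit is option 4 at 44/6; filling with it alone gives 3×44 = 132.
Optimal mix: 1×option 1 + 3×option 4 → volume 23, value 160.

$160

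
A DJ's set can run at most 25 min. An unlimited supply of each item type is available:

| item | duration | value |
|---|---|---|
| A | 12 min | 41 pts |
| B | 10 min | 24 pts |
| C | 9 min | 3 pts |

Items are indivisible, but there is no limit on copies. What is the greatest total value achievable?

82 pts

Best value-per-unit is A at 41/12, and filling with it alone uses duration 2×12=24. No mix of the others beats 2×41 = 82.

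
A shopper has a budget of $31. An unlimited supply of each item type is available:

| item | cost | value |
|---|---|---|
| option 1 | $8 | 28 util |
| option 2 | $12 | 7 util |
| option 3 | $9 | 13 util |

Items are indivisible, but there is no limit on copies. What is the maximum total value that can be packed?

84 util

Best value-per-unit is option 1 at 28/8, and filling with it alone uses cost 3×8=24. No mix of the others beats 3×28 = 84.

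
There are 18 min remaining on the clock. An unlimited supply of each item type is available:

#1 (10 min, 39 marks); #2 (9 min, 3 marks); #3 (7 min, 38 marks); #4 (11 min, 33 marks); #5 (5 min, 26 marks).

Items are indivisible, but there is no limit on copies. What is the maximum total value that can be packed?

Best value-per-unit is #3 at 38/7; filling with it alone gives 2×38 = 76.
Optimal mix: 1×#3 + 2×#5 → time 17, value 90.

90 marks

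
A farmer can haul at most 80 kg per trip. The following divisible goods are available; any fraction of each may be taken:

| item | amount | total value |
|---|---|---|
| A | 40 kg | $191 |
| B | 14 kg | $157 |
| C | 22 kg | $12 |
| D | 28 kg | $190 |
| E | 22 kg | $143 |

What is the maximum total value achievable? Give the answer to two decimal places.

566.40

Take in order of value per unit:
- B (157/14 per unit): all 14 → value 157, running total 157.00
- D (190/28 per unit): all 28 → value 190, running total 347.00
- E (143/22 per unit): all 22 → value 143, running total 490.00
- A (191/40 per unit): 16 of 40 → value 16×191/40 = 76.4000, running total 566.40
Total 566.40.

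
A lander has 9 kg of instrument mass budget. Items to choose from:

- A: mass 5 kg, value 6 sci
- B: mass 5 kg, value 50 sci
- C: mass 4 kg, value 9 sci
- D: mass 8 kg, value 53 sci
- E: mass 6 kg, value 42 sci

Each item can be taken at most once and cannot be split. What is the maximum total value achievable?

Check high-value combinations within 9 kg:
- B+C: mass 5+4=9, value 50+9=59
- D: mass 8, value 53
- B: mass 5, value 50
- E: mass 6, value 42
- A+C: mass 5+4=9, value 6+9=15
Best: 59 sci.

59 sci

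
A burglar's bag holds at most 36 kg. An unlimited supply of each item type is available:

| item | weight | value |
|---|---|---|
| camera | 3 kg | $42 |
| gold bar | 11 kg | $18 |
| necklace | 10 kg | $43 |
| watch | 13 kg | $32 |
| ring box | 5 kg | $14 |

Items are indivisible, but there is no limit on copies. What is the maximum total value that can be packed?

$504

Best value-per-unit is camera at 42/3, and filling with it alone uses weight 12×3=36. No mix of the others beats 12×42 = 504.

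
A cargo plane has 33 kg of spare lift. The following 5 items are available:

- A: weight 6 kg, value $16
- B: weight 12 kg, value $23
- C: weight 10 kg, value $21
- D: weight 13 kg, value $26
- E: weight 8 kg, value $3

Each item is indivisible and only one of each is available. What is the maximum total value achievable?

This is a 0/1 knapsack; check combinations near the capacity.
- A+B+D: weight 6+12+13=31, value 16+23+26=65
- A+C+D: weight 6+10+13=29, value 16+21+26=63
- A+B+C: weight 6+12+10=28, value 16+23+21=60
- B+D+E: weight 12+13+8=33, value 23+26+3=52
- C+D+E: weight 10+13+8=31, value 21+26+3=50
Best: $65.

$65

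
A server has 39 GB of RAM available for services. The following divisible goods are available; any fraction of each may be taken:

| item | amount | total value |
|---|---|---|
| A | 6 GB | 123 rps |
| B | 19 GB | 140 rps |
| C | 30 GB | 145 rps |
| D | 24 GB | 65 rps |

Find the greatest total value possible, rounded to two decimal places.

Take in order of value per unit:
- A (123/6 per unit): all 6 → value 123, running total 123.00
- B (140/19 per unit): all 19 → value 140, running total 263.00
- C (145/30 per unit): 14 of 30 → value 14×145/30 = 67.6667, running total 330.67
Total 330.67.

330.67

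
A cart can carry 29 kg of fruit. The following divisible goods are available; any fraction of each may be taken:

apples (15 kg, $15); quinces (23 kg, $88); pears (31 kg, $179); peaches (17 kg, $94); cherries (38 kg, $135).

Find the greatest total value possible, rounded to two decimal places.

Take in order of value per unit:
- pears (179/31 per unit): 29 of 31 → value 29×179/31 = 167.4516, running total 167.45
Total 167.45.

167.45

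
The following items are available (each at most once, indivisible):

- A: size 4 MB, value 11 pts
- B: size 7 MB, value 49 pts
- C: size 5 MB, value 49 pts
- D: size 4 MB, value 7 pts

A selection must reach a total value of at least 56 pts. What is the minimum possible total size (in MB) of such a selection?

9

Subsets with value ≥ 56, sorted by total size:
- A+C: size 9, value 60
- C+D: size 9, value 56
- A+B: size 11, value 60
Minimum size: 9 MB.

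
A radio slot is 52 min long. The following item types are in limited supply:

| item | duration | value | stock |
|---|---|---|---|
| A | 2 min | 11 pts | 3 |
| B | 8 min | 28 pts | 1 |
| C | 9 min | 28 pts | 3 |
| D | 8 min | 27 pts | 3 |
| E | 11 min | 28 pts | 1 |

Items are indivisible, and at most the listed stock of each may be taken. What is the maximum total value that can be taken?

Best selections within duration 52 and stock limits:
- 1×A + 1×B + 2×C + 3×D: duration 52, value 176
- 3×A + 1×B + 3×C + 1×E: duration 52, value 173
- 3×A + 1×B + 3×C + 1×D: duration 49, value 172
- 3×A + 1×B + 2×C + 1×D + 1×E: duration 51, value 172
Best: 176 pts.

176 pts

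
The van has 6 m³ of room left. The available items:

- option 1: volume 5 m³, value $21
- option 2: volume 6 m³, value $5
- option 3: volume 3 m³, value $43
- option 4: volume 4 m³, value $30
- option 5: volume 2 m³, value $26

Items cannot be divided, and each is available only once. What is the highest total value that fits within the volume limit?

$69

Check high-value combinations within 6 m³:
- option 3+option 5: volume 3+2=5, value 43+26=69
- option 4+option 5: volume 4+2=6, value 30+26=56
- option 3: volume 3, value 43
- option 4: volume 4, value 30
- option 5: volume 2, value 26
Best: $69.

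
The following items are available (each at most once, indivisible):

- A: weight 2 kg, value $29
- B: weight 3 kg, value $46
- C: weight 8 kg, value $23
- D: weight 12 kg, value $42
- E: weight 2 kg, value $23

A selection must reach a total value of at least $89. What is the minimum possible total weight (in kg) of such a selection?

7

Subsets with value ≥ 89, sorted by total weight:
- A+B+E: weight 7, value 98
- A+B+C: weight 13, value 98
Minimum weight: 7 kg.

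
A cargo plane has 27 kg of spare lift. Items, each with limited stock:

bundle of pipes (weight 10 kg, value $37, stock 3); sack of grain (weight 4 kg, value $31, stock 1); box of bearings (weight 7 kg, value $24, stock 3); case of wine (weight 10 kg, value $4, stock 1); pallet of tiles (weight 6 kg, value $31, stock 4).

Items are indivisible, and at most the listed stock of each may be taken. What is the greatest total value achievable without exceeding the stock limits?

Top feasible selections:
- 1×bundle of pipes + 1×sack of grain + 2×pallet of tiles: weight 26, value 130
- 1×sack of grain + 3×pallet of tiles: weight 22, value 124
Best: $130.

$130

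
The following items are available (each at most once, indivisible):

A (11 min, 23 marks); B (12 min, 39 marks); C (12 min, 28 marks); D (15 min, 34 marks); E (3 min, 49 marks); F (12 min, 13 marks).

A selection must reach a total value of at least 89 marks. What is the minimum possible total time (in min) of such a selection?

26

Subsets with value ≥ 89, sorted by total time:
- A+B+E: time 26, value 111
- A+C+E: time 26, value 100
Minimum time: 26 min.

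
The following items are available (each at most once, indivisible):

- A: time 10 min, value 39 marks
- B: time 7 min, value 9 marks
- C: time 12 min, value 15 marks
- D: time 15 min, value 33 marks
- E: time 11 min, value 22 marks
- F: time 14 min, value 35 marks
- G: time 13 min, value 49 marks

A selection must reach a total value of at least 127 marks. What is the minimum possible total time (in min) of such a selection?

Subsets with value ≥ 127, sorted by total time:
- A+B+F+G: time 44, value 132
- A+B+D+G: time 45, value 130
- A+E+F+G: time 48, value 145
Minimum time: 44 min.

44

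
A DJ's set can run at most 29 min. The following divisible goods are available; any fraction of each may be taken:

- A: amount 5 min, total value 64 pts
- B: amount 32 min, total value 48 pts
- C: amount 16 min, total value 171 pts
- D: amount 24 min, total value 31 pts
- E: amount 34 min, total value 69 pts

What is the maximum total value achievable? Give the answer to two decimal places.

Take in order of value per unit:
- A (64/5 per unit): all 5 → value 64, running total 64.00
- C (171/16 per unit): all 16 → value 171, running total 235.00
- E (69/34 per unit): 8 of 34 → value 8×69/34 = 16.2353, running total 251.24
Total 251.24.

251.24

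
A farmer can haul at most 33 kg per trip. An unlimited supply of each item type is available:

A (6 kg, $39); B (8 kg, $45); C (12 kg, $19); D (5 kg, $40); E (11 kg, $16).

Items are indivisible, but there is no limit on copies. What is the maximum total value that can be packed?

$245

Best value-per-unit is D at 40/5; filling with it alone gives 6×40 = 240.
Optimal mix: 1×B + 5×D → weight 33, value 245.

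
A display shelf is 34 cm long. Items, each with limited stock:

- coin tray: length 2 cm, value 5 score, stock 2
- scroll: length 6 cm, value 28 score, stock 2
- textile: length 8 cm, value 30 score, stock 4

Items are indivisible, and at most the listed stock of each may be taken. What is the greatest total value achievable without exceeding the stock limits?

Top feasible selections:
- 2×coin tray + 1×scroll + 3×textile: length 34, value 128
- 2×coin tray + 2×scroll + 2×textile: length 32, value 126
Best: 128 score.

128 score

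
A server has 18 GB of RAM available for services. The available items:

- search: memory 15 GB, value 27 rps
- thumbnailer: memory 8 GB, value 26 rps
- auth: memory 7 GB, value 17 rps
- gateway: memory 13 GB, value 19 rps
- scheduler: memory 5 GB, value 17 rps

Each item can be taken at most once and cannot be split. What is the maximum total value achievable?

Check high-value combinations within 18 GB:
- thumbnailer+scheduler: memory 8+5=13, value 26+17=43
- thumbnailer+auth: memory 8+7=15, value 26+17=43
- gateway+scheduler: memory 13+5=18, value 19+17=36
- auth+scheduler: memory 7+5=12, value 17+17=34
- search: memory 15, value 27
Best: 43 rps.

43 rps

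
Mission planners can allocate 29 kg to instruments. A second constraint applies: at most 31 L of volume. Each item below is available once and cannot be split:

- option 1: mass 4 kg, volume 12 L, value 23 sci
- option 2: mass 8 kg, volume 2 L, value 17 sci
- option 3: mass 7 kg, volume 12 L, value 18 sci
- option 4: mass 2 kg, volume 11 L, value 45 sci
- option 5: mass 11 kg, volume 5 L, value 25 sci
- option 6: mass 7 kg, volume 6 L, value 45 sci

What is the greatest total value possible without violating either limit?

Feasible sets respecting both limits:
- option 2+option 4+option 5+option 6: mass 28, volume 24, value 132
- option 1+option 2+option 4+option 6: mass 21, volume 31, value 130
- option 2+option 3+option 4+option 6: mass 24, volume 31, value 125
- option 4+option 5+option 6: mass 20, volume 22, value 115
Best: 132 sci.

132 sci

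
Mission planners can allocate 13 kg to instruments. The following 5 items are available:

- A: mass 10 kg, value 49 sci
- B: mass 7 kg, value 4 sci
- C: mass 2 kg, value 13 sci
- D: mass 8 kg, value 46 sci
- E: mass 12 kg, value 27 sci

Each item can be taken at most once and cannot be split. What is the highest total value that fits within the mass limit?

This is a 0/1 knapsack; check combinations near the capacity.
- A+C: mass 10+2=12, value 49+13=62
- C+D: mass 2+8=10, value 13+46=59
- A: mass 10, value 49
- D: mass 8, value 46
Best: 62 sci.

62 sci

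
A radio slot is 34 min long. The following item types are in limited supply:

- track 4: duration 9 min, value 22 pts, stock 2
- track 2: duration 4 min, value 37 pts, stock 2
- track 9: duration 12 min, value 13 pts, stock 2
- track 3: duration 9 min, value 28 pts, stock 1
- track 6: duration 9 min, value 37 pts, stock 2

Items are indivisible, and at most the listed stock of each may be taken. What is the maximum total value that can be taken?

148 pts

Top feasible selections:
- 2×track 2 + 2×track 6: duration 26, value 148
- 2×track 2 + 1×track 3 + 1×track 6: duration 26, value 139
Best: 148 pts.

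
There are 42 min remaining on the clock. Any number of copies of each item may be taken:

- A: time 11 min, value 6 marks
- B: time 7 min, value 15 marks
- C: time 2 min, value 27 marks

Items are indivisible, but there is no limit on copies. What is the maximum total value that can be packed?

567 marks

Best value-per-unit is C at 27/2, and filling with it alone uses time 21×2=42. No mix of the others beats 21×27 = 567.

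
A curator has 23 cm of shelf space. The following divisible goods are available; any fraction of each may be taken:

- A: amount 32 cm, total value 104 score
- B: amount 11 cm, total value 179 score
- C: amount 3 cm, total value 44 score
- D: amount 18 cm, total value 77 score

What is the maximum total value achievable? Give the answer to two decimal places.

261.50

Take in order of value per unit:
- B (179/11 per unit): all 11 → value 179, running total 179.00
- C (44/3 per unit): all 3 → value 44, running total 223.00
- D (77/18 per unit): 9 of 18 → value 9×77/18 = 38.5000, running total 261.50
Total 261.50.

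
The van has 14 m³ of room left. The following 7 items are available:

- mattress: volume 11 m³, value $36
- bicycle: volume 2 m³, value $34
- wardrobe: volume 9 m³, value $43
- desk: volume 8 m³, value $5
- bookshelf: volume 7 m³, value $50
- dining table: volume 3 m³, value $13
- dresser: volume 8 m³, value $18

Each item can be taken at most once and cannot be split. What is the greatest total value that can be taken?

$97

This is a 0/1 knapsack; check combinations near the capacity.
- bicycle+bookshelf+dining table: volume 2+7+3=12, value 34+50+13=97
- bicycle+wardrobe+dining table: volume 2+9+3=14, value 34+43+13=90
- bicycle+bookshelf: volume 2+7=9, value 34+50=84
- bicycle+wardrobe: volume 2+9=11, value 34+43=77
Best: $97.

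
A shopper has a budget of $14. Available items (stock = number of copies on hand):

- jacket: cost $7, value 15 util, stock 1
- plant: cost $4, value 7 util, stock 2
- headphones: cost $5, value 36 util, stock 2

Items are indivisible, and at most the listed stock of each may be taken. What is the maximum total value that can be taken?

Top feasible selections:
- 1×plant + 2×headphones: cost 14, value 79
- 2×headphones: cost 10, value 72
- 1×jacket + 1×headphones: cost 12, value 51
- 2×plant + 1×headphones: cost 13, value 50
Best: 79 util.

79 util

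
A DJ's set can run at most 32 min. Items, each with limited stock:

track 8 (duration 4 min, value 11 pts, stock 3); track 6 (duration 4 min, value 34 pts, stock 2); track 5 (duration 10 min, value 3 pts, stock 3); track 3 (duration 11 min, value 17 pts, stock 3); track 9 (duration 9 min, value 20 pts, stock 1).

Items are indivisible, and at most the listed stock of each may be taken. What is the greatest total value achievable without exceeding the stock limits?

Top feasible selections:
- 3×track 8 + 2×track 6 + 1×track 9: duration 29, value 121
- 3×track 8 + 2×track 6 + 1×track 3: duration 31, value 118
- 1×track 8 + 2×track 6 + 1×track 3 + 1×track 9: duration 32, value 116
- 2×track 8 + 2×track 6 + 1×track 9: duration 25, value 110
Best: 121 pts.

121 pts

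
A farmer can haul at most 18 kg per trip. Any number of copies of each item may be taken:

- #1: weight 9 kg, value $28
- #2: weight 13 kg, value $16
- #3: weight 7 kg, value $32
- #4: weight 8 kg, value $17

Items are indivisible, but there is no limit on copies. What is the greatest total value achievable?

$64

Best value-per-unit is #3 at 32/7, and filling with it alone uses weight 2×7=14. No mix of the others beats 2×32 = 64.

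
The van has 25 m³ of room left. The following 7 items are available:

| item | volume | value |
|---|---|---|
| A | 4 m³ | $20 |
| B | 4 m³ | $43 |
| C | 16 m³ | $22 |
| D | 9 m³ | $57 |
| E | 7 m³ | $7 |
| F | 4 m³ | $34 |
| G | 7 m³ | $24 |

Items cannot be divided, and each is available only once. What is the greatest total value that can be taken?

Check high-value combinations within 25 m³:
- B+D+F+G: volume 4+9+4+7=24, value 43+57+34+24=158
- A+B+D+F: volume 4+4+9+4=21, value 20+43+57+34=154
- A+B+D+G: volume 4+4+9+7=24, value 20+43+57+24=144
- B+D+E+F: volume 4+9+7+4=24, value 43+57+7+34=141
- A+D+F+G: volume 4+9+4+7=24, value 20+57+34+24=135
Best: $158.

$158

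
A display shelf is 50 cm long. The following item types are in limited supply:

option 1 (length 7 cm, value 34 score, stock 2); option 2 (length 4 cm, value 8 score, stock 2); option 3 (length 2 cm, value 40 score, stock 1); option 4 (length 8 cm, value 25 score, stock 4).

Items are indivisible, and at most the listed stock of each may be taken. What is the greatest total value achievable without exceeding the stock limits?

Best selections within length 50 and stock limits:
- 2×option 1 + 1×option 3 + 4×option 4: length 48, value 208
- 2×option 1 + 2×option 2 + 1×option 3 + 3×option 4: length 48, value 199
- 2×option 1 + 1×option 2 + 1×option 3 + 3×option 4: length 44, value 191
Best: 208 score.

208 score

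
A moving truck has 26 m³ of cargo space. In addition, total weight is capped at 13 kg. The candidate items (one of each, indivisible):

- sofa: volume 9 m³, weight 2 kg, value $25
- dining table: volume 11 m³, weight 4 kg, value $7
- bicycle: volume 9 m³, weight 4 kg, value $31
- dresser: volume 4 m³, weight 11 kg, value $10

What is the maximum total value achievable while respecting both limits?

$56

Feasible sets respecting both limits:
- sofa+bicycle: volume 18, weight 6, value 56
- dining table+bicycle: volume 20, weight 8, value 38
- sofa+dresser: volume 13, weight 13, value 35
Best: $56.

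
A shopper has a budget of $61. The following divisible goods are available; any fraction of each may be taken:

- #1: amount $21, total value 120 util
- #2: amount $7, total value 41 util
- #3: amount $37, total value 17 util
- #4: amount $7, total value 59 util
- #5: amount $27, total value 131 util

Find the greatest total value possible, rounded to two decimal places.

346.15

Take in order of value per unit:
- #4 (59/7 per unit): all 7 → value 59, running total 59.00
- #2 (41/7 per unit): all 7 → value 41, running total 100.00
- #1 (120/21 per unit): all 21 → value 120, running total 220.00
- #5 (131/27 per unit): 26 of 27 → value 26×131/27 = 126.1481, running total 346.15
Total 346.15.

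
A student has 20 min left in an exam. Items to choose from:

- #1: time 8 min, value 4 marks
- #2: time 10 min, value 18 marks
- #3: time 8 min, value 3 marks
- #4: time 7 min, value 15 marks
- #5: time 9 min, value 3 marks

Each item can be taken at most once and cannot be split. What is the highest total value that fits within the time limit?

33 marks

This is a 0/1 knapsack; check combinations near the capacity.
- #2+#4: time 10+7=17, value 18+15=33
- #1+#2: time 8+10=18, value 4+18=22
- #2+#3: time 10+8=18, value 18+3=21
- #2+#5: time 10+9=19, value 18+3=21
- #1+#4: time 8+7=15, value 4+15=19
Best: 33 marks.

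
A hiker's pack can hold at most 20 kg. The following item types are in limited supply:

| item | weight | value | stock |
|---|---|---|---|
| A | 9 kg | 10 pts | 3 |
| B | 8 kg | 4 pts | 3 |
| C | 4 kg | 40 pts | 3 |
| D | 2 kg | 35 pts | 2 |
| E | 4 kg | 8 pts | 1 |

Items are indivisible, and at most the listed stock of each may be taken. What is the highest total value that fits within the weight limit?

Top feasible selections:
- 3×C + 2×D + 1×E: weight 20, value 198
- 3×C + 2×D: weight 16, value 190
Best: 198 pts.

198 pts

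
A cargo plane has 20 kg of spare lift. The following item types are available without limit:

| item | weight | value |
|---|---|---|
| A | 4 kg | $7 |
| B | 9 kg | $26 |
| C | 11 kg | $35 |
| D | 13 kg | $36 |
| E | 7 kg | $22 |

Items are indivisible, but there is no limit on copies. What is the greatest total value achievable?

Best value-per-unit is C at 35/11; filling with it alone gives 1×35 = 35.
Optimal mix: 1×B + 1×C → weight 20, value 61.

$61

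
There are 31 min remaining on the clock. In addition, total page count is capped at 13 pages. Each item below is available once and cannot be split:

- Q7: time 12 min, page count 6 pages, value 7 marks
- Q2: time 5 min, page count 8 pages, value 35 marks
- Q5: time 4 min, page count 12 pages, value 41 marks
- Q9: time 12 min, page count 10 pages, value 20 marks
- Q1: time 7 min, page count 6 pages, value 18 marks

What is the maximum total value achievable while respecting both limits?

Feasible sets respecting both limits:
- Q5: time 4, page count 12, value 41
- Q2: time 5, page count 8, value 35
- Q7+Q1: time 19, page count 12, value 25
- Q9: time 12, page count 10, value 20
Best: 41 marks.

41 marks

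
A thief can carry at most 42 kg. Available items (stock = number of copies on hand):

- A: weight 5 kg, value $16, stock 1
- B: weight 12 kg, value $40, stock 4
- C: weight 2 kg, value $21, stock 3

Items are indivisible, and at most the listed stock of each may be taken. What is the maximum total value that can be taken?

Top feasible selections:
- 3×B + 3×C: weight 42, value 183
- 3×B + 2×C: weight 40, value 162
- 1×A + 2×B + 3×C: weight 35, value 159
- 2×B + 3×C: weight 30, value 143
Best: $183.

$183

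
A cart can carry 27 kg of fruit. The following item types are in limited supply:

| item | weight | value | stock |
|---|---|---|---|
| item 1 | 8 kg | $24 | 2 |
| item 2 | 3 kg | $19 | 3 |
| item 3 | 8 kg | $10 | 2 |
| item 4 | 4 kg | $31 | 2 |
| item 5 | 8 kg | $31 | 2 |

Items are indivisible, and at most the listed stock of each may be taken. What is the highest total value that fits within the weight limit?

$150

Top feasible selections:
- 3×item 2 + 2×item 4 + 1×item 5: weight 25, value 150
- 1×item 1 + 3×item 2 + 2×item 4: weight 25, value 143
- 1×item 2 + 2×item 4 + 2×item 5: weight 27, value 143
- 1×item 1 + 1×item 2 + 2×item 4 + 1×item 5: weight 27, value 136
Best: $150.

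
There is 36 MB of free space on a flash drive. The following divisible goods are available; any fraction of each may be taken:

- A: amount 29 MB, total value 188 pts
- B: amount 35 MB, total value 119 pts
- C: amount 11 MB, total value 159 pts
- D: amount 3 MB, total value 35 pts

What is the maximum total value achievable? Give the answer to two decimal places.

336.62

Take in order of value per unit:
- C (159/11 per unit): all 11 → value 159, running total 159.00
- D (35/3 per unit): all 3 → value 35, running total 194.00
- A (188/29 per unit): 22 of 29 → value 22×188/29 = 142.6207, running total 336.62
Total 336.62.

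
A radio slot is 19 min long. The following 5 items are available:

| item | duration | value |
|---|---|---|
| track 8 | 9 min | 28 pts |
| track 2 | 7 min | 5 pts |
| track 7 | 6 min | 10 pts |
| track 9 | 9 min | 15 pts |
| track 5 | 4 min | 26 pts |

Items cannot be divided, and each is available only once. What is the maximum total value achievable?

Check high-value combinations within 19 min:
- track 8+track 7+track 5: duration 9+6+4=19, value 28+10+26=64
- track 8+track 5: duration 9+4=13, value 28+26=54
- track 7+track 9+track 5: duration 6+9+4=19, value 10+15+26=51
Best: 64 pts.

64 pts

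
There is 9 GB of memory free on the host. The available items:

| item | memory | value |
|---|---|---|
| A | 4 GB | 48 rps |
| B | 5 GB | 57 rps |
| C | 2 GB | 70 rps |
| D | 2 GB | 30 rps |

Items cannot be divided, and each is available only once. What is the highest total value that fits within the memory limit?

Check high-value combinations within 9 GB:
- B+C+D: memory 5+2+2=9, value 57+70+30=157
- A+C+D: memory 4+2+2=8, value 48+70+30=148
- B+C: memory 5+2=7, value 57+70=127
- A+C: memory 4+2=6, value 48+70=118
Best: 157 rps.

157 rps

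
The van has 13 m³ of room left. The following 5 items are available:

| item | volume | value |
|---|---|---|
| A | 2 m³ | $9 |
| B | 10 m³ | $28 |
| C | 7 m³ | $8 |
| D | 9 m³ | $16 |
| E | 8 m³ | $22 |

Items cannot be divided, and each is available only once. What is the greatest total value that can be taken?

Check high-value combinations within 13 m³:
- A+B: volume 2+10=12, value 9+28=37
- A+E: volume 2+8=10, value 9+22=31
- B: volume 10, value 28
- A+D: volume 2+9=11, value 9+16=25
- E: volume 8, value 22
Best: $37.

$37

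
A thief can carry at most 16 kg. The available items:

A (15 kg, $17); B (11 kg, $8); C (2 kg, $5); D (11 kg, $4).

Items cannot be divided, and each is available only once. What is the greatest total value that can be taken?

$17

Check high-value combinations within 16 kg:
- A: weight 15, value 17
- B+C: weight 11+2=13, value 8+5=13
- C+D: weight 2+11=13, value 5+4=9
Best: $17.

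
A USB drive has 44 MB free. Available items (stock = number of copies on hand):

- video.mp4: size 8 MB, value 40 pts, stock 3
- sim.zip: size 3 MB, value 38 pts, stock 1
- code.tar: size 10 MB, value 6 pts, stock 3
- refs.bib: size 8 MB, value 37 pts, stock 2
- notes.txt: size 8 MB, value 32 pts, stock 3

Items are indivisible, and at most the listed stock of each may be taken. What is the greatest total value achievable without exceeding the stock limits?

Best selections within size 44 and stock limits:
- 3×video.mp4 + 1×sim.zip + 2×refs.bib: size 43, value 232
- 3×video.mp4 + 1×sim.zip + 1×refs.bib + 1×notes.txt: size 43, value 227
Best: 232 pts.

232 pts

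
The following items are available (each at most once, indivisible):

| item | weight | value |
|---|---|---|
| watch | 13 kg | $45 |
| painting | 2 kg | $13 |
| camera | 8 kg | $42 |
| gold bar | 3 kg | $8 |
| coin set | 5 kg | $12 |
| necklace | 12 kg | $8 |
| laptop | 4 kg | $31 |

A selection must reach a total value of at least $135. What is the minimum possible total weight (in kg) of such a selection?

30

Subsets with value ≥ 135, sorted by total weight:
- watch+painting+camera+gold bar+laptop: weight 30, value 139
- watch+painting+camera+coin set+laptop: weight 32, value 143
- watch+camera+gold bar+coin set+laptop: weight 33, value 138
Minimum weight: 30 kg.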